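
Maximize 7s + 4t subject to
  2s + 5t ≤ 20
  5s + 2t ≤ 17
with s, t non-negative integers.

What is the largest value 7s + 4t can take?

(s,t)=(2,3): 2·2+5·3=19≤20, 5·2+2·3=16≤17, objective 26.
(s,t)=(2,2): 2·2+5·2=14≤20, 5·2+2·2=14≤17, objective 22.
(s,t)=(1,3): 2·1+5·3=17≤20, 5·1+2·3=11≤17, objective 19.
No feasible integer point exceeds 26.

26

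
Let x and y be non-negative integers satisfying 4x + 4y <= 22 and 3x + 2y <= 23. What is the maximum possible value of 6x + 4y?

(x,y)=(5,0): 4·5+4·0=20≤22, 3·5+2·0=15≤23, objective 30.
(x,y)=(4,1): 4·4+4·1=20≤22, 3·4+2·1=14≤23, objective 28.
(x,y)=(4,0): 4·4+4·0=16≤22, 3·4+2·0=12≤23, objective 24.
The best lattice point is (5,0), giving 30.

30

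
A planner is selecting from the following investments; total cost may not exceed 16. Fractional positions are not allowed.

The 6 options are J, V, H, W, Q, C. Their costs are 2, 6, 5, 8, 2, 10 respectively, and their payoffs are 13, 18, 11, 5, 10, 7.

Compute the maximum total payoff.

Take J, V, H, and Q: cost 2 + 6 + 5 + 2 = 15 ≤ 16, payoff 13 + 18 + 11 + 10 = 52.
No other feasible combination does better.

52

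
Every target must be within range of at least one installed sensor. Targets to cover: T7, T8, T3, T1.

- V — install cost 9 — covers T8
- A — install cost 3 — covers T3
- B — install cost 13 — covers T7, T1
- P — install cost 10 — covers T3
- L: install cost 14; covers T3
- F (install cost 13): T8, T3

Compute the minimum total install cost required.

25

This is an integer covering problem.
Choose V, A, and B: together they cover T7, T8, T3, T1 — every target.
Total install cost: 9 + 3 + 13 = 25.
No cover costs less than 25.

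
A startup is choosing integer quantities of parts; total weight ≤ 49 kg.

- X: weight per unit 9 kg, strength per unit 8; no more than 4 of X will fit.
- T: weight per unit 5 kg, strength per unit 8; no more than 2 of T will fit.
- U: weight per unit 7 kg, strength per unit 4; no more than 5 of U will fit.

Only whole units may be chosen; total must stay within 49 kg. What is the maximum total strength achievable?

Take 4×X and 2×T: weight 46 ≤ 49, strength 4·8 + 2·8 = 48.
T has the best ratio (8/5) and is taken to its limit of 2; remaining capacity is filled optimally with the others.

48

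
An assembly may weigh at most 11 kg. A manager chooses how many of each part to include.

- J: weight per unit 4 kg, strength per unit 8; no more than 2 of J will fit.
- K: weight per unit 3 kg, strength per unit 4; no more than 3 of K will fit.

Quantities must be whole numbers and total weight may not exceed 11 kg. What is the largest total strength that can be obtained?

2×J and 1×K: weight 11 ≤ 11, strength 2·8 + 1·4 = 20.
1×J and 2×K: weight 10 ≤ 11, strength 1·8 + 2·4 = 16.
Best is 20.

20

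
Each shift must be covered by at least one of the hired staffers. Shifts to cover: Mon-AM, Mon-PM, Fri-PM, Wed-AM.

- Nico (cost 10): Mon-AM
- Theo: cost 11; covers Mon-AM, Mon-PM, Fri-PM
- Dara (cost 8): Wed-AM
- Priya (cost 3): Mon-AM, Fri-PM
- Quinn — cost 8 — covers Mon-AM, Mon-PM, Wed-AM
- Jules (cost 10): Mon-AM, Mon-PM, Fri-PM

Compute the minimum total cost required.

11

Choose Priya and Quinn: together they cover Mon-AM, Mon-PM, Fri-PM, Wed-AM — every shift.
Total cost: 3 + 8 = 11.
No cover costs less than 11.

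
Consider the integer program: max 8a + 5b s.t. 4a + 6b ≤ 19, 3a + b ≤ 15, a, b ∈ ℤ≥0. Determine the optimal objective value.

(a,b)=(4,0): 4·4+6·0=16≤19, 3·4+1·0=12≤15, objective 32.
(a,b)=(3,1): 4·3+6·1=18≤19, 3·3+1·1=10≤15, objective 29.
(a,b)=(3,0): 4·3+6·0=12≤19, 3·3+1·0=9≤15, objective 24.
Maximum is 32 at (a,b)=(4,0).

32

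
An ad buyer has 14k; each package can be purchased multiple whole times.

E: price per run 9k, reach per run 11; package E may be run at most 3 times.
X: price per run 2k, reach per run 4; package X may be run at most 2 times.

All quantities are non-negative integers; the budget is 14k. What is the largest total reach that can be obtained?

19

X has the best ratio (4/2); taking only X gives at most 2×4 = 8 (stopped by the supply cap of 2).
Mixing does better — 1×E and 2×X: price 13 ≤ 14, reach 1·11 + 2·4 = 19.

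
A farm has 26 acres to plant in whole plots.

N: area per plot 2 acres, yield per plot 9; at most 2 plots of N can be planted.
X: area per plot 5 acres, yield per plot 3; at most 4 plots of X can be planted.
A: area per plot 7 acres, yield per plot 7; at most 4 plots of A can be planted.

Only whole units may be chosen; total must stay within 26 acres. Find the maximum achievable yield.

This is a bounded integer knapsack.
2×N and 3×A: area 25 ≤ 26, yield 2·9 + 3·7 = 39.
2×N, 1×X, and 2×A: area 23 ≤ 26, yield 2·9 + 1·3 + 2·7 = 35.
Best is 39.

39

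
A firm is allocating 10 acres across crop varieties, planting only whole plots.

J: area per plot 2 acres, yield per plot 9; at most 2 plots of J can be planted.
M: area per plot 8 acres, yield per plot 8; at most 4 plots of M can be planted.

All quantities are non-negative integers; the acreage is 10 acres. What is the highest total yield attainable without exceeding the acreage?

2×J: area 4 ≤ 10, yield 2·9 = 18.
1×J and 1×M: area 10 ≤ 10, yield 1·9 + 1·8 = 17.
Best is 18.

18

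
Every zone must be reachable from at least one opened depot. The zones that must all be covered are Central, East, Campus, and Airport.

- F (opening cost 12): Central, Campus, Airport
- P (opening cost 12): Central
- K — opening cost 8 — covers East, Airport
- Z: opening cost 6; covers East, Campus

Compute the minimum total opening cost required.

18

Choose F and Z: together they cover Central, East, Campus, Airport — every zone.
Total opening cost: 12 + 6 = 18.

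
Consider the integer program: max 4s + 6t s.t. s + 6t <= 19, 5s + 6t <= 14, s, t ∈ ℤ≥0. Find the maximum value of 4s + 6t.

(s,t)=(0,2): 1·0+6·2=12≤19, 5·0+6·2=12≤14, objective 12.
(s,t)=(1,1): 1·1+6·1=7≤19, 5·1+6·1=11≤14, objective 10.
(s,t)=(0,1): 1·0+6·1=6≤19, 5·0+6·1=6≤14, objective 6.
No feasible integer point exceeds 12.

12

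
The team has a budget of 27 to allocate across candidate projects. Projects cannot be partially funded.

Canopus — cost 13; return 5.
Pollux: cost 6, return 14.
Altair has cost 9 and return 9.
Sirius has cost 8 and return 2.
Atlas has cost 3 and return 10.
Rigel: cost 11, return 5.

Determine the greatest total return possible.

35

Allowing fractional choices, the relaxed optimum would be about 37.1, but projects are indivisible.
Pollux + Altair + Atlas: cost 6 + 9 + 3 = 18 ≤ 27, return 14 + 9 + 10 = 33.
Pollux + Atlas + Rigel: cost 6 + 3 + 11 = 20 ≤ 27, return 14 + 10 + 5 = 29.
Pollux + Altair + Sirius + Atlas: cost 6 + 9 + 8 + 3 = 26 ≤ 27, return 14 + 9 + 2 + 10 = 35.
Best is Pollux, Altair, Sirius, and Atlas with total return 35.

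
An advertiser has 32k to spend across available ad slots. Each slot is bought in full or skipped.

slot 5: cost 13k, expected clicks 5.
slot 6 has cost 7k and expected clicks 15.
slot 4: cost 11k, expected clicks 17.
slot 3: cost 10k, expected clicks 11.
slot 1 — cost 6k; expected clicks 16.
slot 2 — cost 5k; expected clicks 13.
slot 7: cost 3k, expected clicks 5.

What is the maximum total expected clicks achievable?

66

This is a 0-1 knapsack instance.
slot 6 + slot 3 + slot 1 + slot 2 + slot 7: cost 7 + 10 + 6 + 5 + 3 = 31 ≤ 32, expected clicks 15 + 11 + 16 + 13 + 5 = 60.
slot 6 + slot 4 + slot 1 + slot 2: cost 7 + 11 + 6 + 5 = 29 ≤ 32, expected clicks 15 + 17 + 16 + 13 = 61.
slot 6 + slot 4 + slot 1 + slot 2 + slot 7: cost 7 + 11 + 6 + 5 + 3 = 32 ≤ 32, expected clicks 15 + 17 + 16 + 13 + 5 = 66.
Best is slot 6, slot 4, slot 1, slot 2, and slot 7 with total expected clicks 66.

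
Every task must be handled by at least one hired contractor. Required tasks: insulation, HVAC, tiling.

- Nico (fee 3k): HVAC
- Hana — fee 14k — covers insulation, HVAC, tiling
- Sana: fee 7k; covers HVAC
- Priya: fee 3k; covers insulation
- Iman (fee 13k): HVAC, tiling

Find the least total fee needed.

14

The greedy cost-per-new-task heuristic would pick Nico, Priya, and Iman for 19, but a cheaper cover exists.
Hana alone covers insulation, HVAC, tiling — every task.
Total fee: 14.
No cover costs less than 14.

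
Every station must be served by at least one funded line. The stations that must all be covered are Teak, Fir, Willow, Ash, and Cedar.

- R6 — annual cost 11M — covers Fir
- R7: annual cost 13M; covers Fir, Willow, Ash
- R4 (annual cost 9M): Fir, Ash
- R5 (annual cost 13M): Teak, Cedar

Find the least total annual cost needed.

This is a weighted set-cover instance.
Choose R7 and R5: together they cover Teak, Fir, Willow, Ash, Cedar — every station.
Total annual cost: 13 + 13 = 26.
No cover costs less than 26.

26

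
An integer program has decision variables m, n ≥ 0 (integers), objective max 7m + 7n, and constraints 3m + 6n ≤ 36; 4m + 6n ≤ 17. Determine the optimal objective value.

(m,n)=(4,0): 3·4+6·0=12≤36, 4·4+6·0=16≤17, objective 28.
(m,n)=(3,0): 3·3+6·0=9≤36, 4·3+6·0=12≤17, objective 21.
The best lattice point is (4,0), giving 28.

28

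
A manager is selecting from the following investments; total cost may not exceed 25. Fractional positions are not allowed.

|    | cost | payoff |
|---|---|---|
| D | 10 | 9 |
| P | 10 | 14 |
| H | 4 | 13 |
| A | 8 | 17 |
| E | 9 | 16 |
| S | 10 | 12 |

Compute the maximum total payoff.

Take H, A, and E: cost 4 + 8 + 9 = 21 ≤ 25, payoff 13 + 17 + 16 = 46.
No other feasible combination does better.

46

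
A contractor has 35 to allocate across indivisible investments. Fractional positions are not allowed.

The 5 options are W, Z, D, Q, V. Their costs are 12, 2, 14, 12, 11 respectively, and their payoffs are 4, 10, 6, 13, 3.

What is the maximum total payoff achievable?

29

Allowing fractional choices, the relaxed optimum would be about 31.3, but investments are indivisible.
Z + D + Q: cost 2 + 14 + 12 = 28 ≤ 35, payoff 10 + 6 + 13 = 29.
Z + Q + V: cost 2 + 12 + 11 = 25 ≤ 35, payoff 10 + 13 + 3 = 26.
W + Z + Q: cost 12 + 2 + 12 = 26 ≤ 35, payoff 4 + 10 + 13 = 27.
Best is Z, D, and Q with total payoff 29.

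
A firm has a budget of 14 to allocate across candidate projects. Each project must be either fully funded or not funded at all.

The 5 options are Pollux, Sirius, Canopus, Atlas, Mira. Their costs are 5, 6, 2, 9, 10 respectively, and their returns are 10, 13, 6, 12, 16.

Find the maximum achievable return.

29

This is a 0-1 knapsack instance.
Allowing fractional choices, the relaxed optimum would be about 30.6, but projects are indivisible.
Pollux + Sirius + Canopus: cost 5 + 6 + 2 = 13 ≤ 14, return 10 + 13 + 6 = 29.
Canopus + Mira: cost 2 + 10 = 12 ≤ 14, return 6 + 16 = 22.
Pollux + Sirius: cost 5 + 6 = 11 ≤ 14, return 10 + 13 = 23.
Best is Pollux, Sirius, and Canopus with total return 29.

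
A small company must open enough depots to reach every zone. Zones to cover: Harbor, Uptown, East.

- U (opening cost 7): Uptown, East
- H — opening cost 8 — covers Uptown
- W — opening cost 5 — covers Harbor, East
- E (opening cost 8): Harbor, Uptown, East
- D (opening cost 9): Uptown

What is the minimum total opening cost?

This is an integer covering problem.
E alone covers Harbor, Uptown, East — every zone.
Total opening cost: 8.

8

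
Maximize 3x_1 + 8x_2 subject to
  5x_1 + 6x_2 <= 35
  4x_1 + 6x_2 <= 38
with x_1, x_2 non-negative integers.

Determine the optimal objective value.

The continuous relaxation peaks at (0, 5.83) with value 46.67; rounding to a feasible lattice point costs some objective.
(x_1,x_2)=(1,5): 5·1+6·5=35≤35, 4·1+6·5=34≤38, objective 43.
(x_1,x_2)=(0,5): 5·0+6·5=30≤35, 4·0+6·5=30≤38, objective 40.
(x_1,x_2)=(2,4): 5·2+6·4=34≤35, 4·2+6·4=32≤38, objective 38.
The best lattice point is (1,5), giving 43.

43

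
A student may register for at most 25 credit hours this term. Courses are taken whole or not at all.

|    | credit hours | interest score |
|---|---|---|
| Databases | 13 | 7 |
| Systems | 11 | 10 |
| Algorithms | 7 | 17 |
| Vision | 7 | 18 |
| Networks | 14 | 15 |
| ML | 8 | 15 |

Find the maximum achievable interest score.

50

Allowing fractional choices, the relaxed optimum would be about 53.2, but courses are indivisible.
Algorithms + Vision + ML: credit hours 7 + 7 + 8 = 22 ≤ 25, interest score 17 + 18 + 15 = 50.
Systems + Algorithms + Vision: credit hours 11 + 7 + 7 = 25 ≤ 25, interest score 10 + 17 + 18 = 45.
Best is Algorithms, Vision, and ML with total interest score 50.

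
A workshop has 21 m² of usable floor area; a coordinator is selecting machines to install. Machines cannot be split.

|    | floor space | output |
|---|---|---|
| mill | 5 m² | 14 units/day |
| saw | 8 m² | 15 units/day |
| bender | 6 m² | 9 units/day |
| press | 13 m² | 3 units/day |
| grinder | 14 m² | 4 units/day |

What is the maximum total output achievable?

This is an integer program with binary decision variables.
mill + saw + bender: floor space 5 + 8 + 6 = 19 ≤ 21, output 14 + 15 + 9 = 38.
mill + saw: floor space 5 + 8 = 13 ≤ 21, output 14 + 15 = 29.
saw + bender: floor space 8 + 6 = 14 ≤ 21, output 15 + 9 = 24.
Best is mill, saw, and bender with total output 38.

38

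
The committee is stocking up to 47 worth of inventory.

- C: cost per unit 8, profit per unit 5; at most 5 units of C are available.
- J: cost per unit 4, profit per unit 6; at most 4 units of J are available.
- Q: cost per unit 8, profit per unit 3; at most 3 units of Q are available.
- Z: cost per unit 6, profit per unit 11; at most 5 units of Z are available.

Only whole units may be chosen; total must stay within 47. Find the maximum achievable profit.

79

This is a bounded integer knapsack.
4×J and 5×Z: cost 46 ≤ 47, profit 4·6 + 5·11 = 79.
3×J and 5×Z: cost 42 ≤ 47, profit 3·6 + 5·11 = 73.
Best is 79.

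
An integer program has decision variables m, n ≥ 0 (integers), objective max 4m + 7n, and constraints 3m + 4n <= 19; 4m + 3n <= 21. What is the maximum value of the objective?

(m,n)=(1,4): 3·1+4·4=19≤19, 4·1+3·4=16≤21, objective 32.
(m,n)=(2,3): 3·2+4·3=18≤19, 4·2+3·3=17≤21, objective 29.
(m,n)=(0,4): 3·0+4·4=16≤19, 4·0+3·4=12≤21, objective 28.
The best lattice point is (1,4), giving 32.

32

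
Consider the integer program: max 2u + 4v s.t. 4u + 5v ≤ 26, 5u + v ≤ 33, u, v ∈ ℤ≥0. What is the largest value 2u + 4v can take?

20

Relaxing integrality, the LP optimum is 20.80 at (u,v) = (0, 5.2), which is not an integer point.
(u,v)=(0,5): 4·0+5·5=25≤26, 5·0+1·5=5≤33, objective 20.
(u,v)=(1,4): 4·1+5·4=24≤26, 5·1+1·4=9≤33, objective 18.
(u,v)=(0,4): 4·0+5·4=20≤26, 5·0+1·4=4≤33, objective 16.
The best lattice point is (0,5), giving 20.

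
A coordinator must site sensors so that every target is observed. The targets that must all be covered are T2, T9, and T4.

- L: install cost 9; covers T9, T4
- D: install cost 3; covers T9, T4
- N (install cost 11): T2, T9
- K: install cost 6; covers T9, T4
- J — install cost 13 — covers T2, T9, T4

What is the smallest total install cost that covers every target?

13

J alone covers T2, T9, T4 — every target.
Total install cost: 13.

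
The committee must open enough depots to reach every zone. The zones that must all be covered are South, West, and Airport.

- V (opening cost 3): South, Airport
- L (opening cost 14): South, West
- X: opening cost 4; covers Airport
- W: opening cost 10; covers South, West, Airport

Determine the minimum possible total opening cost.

The greedy cost-per-new-zone heuristic would pick V and W for 13, but a cheaper cover exists.
W alone covers South, West, Airport — every zone.
Total opening cost: 10.
No cover costs less than 10.

10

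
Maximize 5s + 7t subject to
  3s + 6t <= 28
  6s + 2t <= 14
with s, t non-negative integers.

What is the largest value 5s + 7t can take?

Relaxing integrality, the LP optimum is 34.07 at (s,t) = (0.933, 4.2), which is not an integer point.
(s,t)=(1,4): 3·1+6·4=27≤28, 6·1+2·4=14≤14, objective 33.
(s,t)=(0,4): 3·0+6·4=24≤28, 6·0+2·4=8≤14, objective 28.
(s,t)=(1,3): 3·1+6·3=21≤28, 6·1+2·3=12≤14, objective 26.
(s,t)=(0,3): 3·0+6·3=18≤28, 6·0+2·3=6≤14, objective 21.
Maximum is 33 at (s,t)=(1,4).

33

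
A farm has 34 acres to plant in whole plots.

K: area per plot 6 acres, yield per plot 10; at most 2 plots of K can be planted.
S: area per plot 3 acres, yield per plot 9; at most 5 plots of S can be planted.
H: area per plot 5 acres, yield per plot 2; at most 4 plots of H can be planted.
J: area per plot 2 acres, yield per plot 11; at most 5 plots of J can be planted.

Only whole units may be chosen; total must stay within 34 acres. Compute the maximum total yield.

111

Take 2×K, 4×S, and 5×J: area 34 ≤ 34, yield 2·10 + 4·9 + 5·11 = 111.
J has the best ratio (11/2) and is taken to its limit of 5; remaining capacity is filled optimally with the others.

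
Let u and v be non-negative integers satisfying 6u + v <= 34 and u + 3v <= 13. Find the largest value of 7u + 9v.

The continuous relaxation peaks at (5.24, 2.59) with value 59.94; rounding to a feasible lattice point costs some objective.
(u,v)=(4,3): 6·4+1·3=27≤34, 1·4+3·3=13≤13, objective 55.
(u,v)=(5,2): 6·5+1·2=32≤34, 1·5+3·2=11≤13, objective 53.
(u,v)=(3,3): 6·3+1·3=21≤34, 1·3+3·3=12≤13, objective 48.
Maximum is 55 at (u,v)=(4,3).

55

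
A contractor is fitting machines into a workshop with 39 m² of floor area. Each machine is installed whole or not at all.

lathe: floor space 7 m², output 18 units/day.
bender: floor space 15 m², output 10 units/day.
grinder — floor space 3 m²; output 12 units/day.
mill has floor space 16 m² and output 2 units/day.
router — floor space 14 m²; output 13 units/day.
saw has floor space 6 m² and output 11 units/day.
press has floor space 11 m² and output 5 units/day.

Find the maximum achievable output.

Allowing fractional choices, the relaxed optimum would be about 60.0, but machines are indivisible.
lathe + bender + grinder + router: floor space 7 + 15 + 3 + 14 = 39 ≤ 39, output 18 + 10 + 12 + 13 = 53.
lathe + grinder + router + saw: floor space 7 + 3 + 14 + 6 = 30 ≤ 39, output 18 + 12 + 13 + 11 = 54.
Best is lathe, grinder, router, and saw with total output 54.

54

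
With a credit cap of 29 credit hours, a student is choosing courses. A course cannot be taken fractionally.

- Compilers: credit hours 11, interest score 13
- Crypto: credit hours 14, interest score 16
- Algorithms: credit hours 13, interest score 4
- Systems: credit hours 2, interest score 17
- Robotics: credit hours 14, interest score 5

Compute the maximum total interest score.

Allowing fractional choices, the relaxed optimum would be about 46.7, but courses are indivisible.
Compilers + Systems + Robotics: credit hours 11 + 2 + 14 = 27 ≤ 29, interest score 13 + 17 + 5 = 35.
Crypto + Algorithms + Systems: credit hours 14 + 13 + 2 = 29 ≤ 29, interest score 16 + 4 + 17 = 37.
Compilers + Crypto + Systems: credit hours 11 + 14 + 2 = 27 ≤ 29, interest score 13 + 16 + 17 = 46.
Best is Compilers, Crypto, and Systems with total interest score 46.

46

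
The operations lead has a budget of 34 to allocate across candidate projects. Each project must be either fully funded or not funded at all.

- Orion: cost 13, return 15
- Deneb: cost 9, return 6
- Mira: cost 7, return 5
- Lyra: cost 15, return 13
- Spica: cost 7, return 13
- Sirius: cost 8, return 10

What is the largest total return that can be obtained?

Orion + Deneb + Spica: cost 13 + 9 + 7 = 29 ≤ 34, return 15 + 6 + 13 = 34.
Orion + Spica + Sirius: cost 13 + 7 + 8 = 28 ≤ 34, return 15 + 13 + 10 = 38.
Lyra + Spica + Sirius: cost 15 + 7 + 8 = 30 ≤ 34, return 13 + 13 + 10 = 36.
Best is Orion, Spica, and Sirius with total return 38.

38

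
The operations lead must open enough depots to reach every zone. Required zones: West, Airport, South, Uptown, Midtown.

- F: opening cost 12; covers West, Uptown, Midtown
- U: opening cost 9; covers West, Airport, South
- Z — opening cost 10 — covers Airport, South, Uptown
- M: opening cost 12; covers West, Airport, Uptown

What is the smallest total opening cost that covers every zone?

21

Choose F and U: together they cover West, Airport, South, Uptown, Midtown — every zone.
Total opening cost: 12 + 9 = 21.
No cover costs less than 21.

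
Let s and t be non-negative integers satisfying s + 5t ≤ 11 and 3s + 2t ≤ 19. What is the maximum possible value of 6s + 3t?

36

(s,t)=(6,0): 1·6+5·0=6≤11, 3·6+2·0=18≤19, objective 36.
(s,t)=(5,1): 1·5+5·1=10≤11, 3·5+2·1=17≤19, objective 33.
(s,t)=(5,0): 1·5+5·0=5≤11, 3·5+2·0=15≤19, objective 30.
The best lattice point is (6,0), giving 36.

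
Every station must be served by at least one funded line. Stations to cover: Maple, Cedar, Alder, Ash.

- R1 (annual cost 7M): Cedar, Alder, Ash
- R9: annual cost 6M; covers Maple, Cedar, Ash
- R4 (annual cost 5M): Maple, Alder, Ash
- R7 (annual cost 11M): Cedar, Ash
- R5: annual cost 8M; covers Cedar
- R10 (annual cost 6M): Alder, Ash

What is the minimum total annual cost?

11

Choose R9 and R4: together they cover Maple, Cedar, Alder, Ash — every station.
Total annual cost: 6 + 5 = 11.
No cover costs less than 11.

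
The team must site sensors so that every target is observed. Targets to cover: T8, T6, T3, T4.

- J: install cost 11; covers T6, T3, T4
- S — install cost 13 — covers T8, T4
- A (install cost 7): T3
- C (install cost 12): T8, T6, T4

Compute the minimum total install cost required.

19

This is an integer covering problem.
The greedy cost-per-new-target heuristic would pick J and C for 23, but a cheaper cover exists.
Choose A and C: together they cover T8, T6, T3, T4 — every target.
Total install cost: 7 + 12 = 19.
No cover costs less than 19.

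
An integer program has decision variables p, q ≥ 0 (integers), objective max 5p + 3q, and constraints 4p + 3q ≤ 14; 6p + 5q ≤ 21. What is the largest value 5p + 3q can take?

15

(p,q)=(3,0) is feasible, giving 15.
(p,q)=(2,1) is feasible, giving 13.
(p,q)=(2,0) is feasible, giving 10.
No feasible integer point exceeds 15.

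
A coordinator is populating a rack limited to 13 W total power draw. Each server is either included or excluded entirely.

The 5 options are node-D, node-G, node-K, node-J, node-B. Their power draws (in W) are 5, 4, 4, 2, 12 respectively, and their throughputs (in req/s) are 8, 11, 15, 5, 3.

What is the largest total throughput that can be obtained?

Take node-D, node-G, and node-K: power draw 5 + 4 + 4 = 13 ≤ 13, throughput 8 + 11 + 15 = 34.
No other feasible combination does better.

34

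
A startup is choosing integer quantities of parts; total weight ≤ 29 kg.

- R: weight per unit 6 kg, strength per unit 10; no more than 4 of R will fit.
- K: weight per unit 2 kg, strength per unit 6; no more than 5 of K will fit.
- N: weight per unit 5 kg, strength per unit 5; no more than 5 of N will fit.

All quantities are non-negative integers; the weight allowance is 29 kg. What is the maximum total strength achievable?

60

K has the best ratio (6/2); taking only K gives at most 5×6 = 30 (stopped by the supply cap of 5).
Mixing does better — 3×R and 5×K: weight 28 ≤ 29, strength 3·10 + 5·6 = 60.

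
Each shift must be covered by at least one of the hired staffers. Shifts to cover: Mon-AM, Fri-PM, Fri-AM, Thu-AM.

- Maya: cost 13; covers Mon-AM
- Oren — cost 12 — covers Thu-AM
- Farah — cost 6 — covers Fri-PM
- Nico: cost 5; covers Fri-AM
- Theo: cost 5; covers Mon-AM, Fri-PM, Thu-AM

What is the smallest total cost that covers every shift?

10

Choose Nico and Theo: together they cover Mon-AM, Fri-PM, Fri-AM, Thu-AM — every shift.
Total cost: 5 + 5 = 10.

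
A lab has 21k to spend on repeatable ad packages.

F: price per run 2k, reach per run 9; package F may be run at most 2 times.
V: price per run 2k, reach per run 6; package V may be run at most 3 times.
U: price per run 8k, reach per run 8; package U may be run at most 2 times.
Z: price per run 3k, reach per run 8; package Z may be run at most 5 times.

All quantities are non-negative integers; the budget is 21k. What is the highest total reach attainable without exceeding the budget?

F has the best ratio (9/2); taking only F gives at most 2×9 = 18 (stopped by the supply cap of 2).
Mixing does better — 2×F, 1×V, and 5×Z: price 21 ≤ 21, reach 2·9 + 1·6 + 5·8 = 64.

64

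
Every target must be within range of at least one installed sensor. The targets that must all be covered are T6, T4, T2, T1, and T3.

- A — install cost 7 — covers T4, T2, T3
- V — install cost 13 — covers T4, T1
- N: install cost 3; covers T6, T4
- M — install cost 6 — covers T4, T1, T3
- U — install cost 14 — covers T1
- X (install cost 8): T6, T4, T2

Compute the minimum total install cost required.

14

The greedy cost-per-new-target heuristic would pick N, M, and A for 16, but a cheaper cover exists.
Choose M and X: together they cover T6, T4, T2, T1, T3 — every target.
Total install cost: 6 + 8 = 14.
No cover costs less than 14.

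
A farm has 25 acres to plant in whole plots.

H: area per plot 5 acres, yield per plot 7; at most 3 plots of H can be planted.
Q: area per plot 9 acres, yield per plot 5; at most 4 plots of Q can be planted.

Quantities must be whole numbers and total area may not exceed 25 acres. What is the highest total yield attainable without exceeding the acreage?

26

H has the best ratio (7/5); taking only H gives at most 3×7 = 21 (stopped by the supply cap of 3).
Mixing does better — 3×H and 1×Q: area 24 ≤ 25, yield 3·7 + 1·5 = 26.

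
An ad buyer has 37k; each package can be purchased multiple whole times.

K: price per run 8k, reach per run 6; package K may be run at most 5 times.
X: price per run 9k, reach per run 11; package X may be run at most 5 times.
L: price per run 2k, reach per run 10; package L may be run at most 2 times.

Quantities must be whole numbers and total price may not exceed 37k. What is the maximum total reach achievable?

53

L has the best ratio (10/2); taking only L gives at most 2×10 = 20 (stopped by the supply cap of 2).
Mixing does better — 3×X and 2×L: price 31 ≤ 37, reach 3·11 + 2·10 = 53.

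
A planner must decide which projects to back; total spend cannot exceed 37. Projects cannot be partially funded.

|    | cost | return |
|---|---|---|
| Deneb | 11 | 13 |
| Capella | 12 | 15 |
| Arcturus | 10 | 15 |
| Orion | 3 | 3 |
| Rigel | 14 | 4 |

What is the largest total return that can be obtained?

46

Take Deneb, Capella, Arcturus, and Orion: cost 11 + 12 + 10 + 3 = 36 ≤ 37, return 13 + 15 + 15 + 3 = 46.
No other feasible combination does better.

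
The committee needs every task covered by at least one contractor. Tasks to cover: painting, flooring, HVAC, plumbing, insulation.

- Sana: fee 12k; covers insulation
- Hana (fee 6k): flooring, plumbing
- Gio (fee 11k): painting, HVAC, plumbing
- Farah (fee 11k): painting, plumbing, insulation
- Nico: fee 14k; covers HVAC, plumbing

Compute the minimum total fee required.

Choose Hana, Gio, and Farah: together they cover painting, flooring, HVAC, plumbing, insulation — every task.
Total fee: 6 + 11 + 11 = 28.
No cover costs less than 28.

28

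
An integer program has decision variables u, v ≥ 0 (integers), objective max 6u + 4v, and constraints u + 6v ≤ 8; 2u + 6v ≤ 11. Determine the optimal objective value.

Relaxing integrality, the LP optimum is 33.00 at (u,v) = (5.5, 0), which is not an integer point.
(u,v)=(5,0): 1·5+6·0=5≤8, 2·5+6·0=10≤11, objective 30.
(u,v)=(4,0): 1·4+6·0=4≤8, 2·4+6·0=8≤11, objective 24.
No feasible integer point exceeds 30.

30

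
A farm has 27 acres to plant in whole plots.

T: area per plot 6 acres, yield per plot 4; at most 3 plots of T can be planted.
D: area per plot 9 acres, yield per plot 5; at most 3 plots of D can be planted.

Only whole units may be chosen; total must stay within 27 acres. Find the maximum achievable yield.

T has the best ratio (4/6); taking only T gives at most 3×4 = 12 (stopped by the supply cap of 3).
Mixing does better — 3×T and 1×D: area 27 ≤ 27, yield 3·4 + 1·5 = 17.

17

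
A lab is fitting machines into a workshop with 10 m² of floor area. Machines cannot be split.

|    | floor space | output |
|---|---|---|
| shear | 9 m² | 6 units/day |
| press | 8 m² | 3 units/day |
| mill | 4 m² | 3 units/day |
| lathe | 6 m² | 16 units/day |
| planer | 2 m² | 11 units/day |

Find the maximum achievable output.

Take lathe and planer: floor space 6 + 2 = 8 ≤ 10, output 16 + 11 = 27.
No other feasible combination does better.

27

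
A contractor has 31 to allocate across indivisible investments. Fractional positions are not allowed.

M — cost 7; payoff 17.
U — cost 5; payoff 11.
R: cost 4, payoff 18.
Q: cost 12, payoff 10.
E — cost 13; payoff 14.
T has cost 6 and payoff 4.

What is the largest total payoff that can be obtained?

60

Take M, U, R, and E: cost 7 + 5 + 4 + 13 = 29 ≤ 31, payoff 17 + 11 + 18 + 14 = 60.
No other feasible combination does better.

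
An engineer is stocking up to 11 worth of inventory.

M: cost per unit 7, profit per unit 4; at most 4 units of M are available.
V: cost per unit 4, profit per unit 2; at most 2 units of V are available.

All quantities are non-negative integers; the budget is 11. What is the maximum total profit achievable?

This is a bounded integer knapsack.
2×V: cost 8 ≤ 11, profit 2·2 = 4.
1×M and 1×V: cost 11 ≤ 11, profit 1·4 + 1·2 = 6.
Best is 6.

6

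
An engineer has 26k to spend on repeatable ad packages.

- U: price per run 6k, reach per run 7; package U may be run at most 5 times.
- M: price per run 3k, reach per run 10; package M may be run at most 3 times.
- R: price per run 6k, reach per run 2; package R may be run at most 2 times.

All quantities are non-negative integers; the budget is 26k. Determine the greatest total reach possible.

M has the best ratio (10/3); taking only M gives at most 3×10 = 30 (stopped by the supply cap of 3).
Mixing does better — 2×U and 3×M: price 21 ≤ 26, reach 2·7 + 3·10 = 44.

44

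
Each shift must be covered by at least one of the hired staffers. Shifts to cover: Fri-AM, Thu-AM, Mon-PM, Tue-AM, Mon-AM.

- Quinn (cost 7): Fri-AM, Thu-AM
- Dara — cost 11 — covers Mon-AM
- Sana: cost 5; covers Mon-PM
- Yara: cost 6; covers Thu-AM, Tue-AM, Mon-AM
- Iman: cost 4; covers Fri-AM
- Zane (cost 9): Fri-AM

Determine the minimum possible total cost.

15

Choose Sana, Yara, and Iman: together they cover Fri-AM, Thu-AM, Mon-PM, Tue-AM, Mon-AM — every shift.
Total cost: 5 + 6 + 4 = 15.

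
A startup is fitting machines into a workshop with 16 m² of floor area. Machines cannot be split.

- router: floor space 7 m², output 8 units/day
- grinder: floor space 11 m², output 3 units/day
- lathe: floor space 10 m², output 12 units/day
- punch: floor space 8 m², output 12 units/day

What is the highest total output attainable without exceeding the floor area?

20

lathe: floor space 10 ≤ 16, output 12.
punch: floor space 8 ≤ 16, output 12.
router + punch: floor space 7 + 8 = 15 ≤ 16, output 8 + 12 = 20.
Best is router and punch with total output 20.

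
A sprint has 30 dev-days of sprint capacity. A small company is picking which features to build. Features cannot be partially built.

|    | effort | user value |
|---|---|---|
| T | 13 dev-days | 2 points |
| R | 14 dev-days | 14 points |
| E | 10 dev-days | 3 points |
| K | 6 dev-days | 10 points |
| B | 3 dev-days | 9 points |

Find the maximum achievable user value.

Allowing fractional choices, the relaxed optimum would be about 35.1, but features are indivisible.
R + K + B: effort 14 + 6 + 3 = 23 ≤ 30, user value 14 + 10 + 9 = 33.
R + E + B: effort 14 + 10 + 3 = 27 ≤ 30, user value 14 + 3 + 9 = 26.
R + E + K: effort 14 + 10 + 6 = 30 ≤ 30, user value 14 + 3 + 10 = 27.
Best is R, K, and B with total user value 33.

33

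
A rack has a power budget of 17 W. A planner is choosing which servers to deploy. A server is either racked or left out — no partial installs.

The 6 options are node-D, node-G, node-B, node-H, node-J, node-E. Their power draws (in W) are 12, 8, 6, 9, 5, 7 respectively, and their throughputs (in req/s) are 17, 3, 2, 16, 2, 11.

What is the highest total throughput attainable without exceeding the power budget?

27

node-H + node-E: power draw 9 + 7 = 16 ≤ 17, throughput 16 + 11 = 27.
node-D + node-J: power draw 12 + 5 = 17 ≤ 17, throughput 17 + 2 = 19.
node-G + node-H: power draw 8 + 9 = 17 ≤ 17, throughput 3 + 16 = 19.
Best is node-H and node-E with total throughput 27.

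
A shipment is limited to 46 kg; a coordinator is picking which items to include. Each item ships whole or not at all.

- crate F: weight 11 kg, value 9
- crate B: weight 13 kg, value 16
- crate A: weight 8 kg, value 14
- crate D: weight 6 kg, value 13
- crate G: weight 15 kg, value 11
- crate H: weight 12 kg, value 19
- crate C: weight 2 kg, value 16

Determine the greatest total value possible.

78

Allowing fractional choices, the relaxed optimum would be about 82.1, but items are indivisible.
crate B + crate A + crate D + crate H + crate C: weight 13 + 8 + 6 + 12 + 2 = 41 ≤ 46, value 16 + 14 + 13 + 19 + 16 = 78.
crate F + crate B + crate A + crate H + crate C: weight 11 + 13 + 8 + 12 + 2 = 46 ≤ 46, value 9 + 16 + 14 + 19 + 16 = 74.
Best is crate B, crate A, crate D, crate H, and crate C with total value 78.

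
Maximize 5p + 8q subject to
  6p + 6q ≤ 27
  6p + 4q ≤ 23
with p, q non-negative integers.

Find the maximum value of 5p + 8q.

32

(p,q)=(0,4): 6·0+6·4=24≤27, 6·0+4·4=16≤23, objective 32.
(p,q)=(1,3): 6·1+6·3=24≤27, 6·1+4·3=18≤23, objective 29.
(p,q)=(0,3): 6·0+6·3=18≤27, 6·0+4·3=12≤23, objective 24.
No feasible integer point exceeds 32.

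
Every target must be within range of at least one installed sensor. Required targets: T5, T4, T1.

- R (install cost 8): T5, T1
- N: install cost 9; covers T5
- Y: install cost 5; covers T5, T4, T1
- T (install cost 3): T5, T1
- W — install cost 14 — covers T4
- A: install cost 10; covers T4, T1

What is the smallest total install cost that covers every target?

This is a weighted set-cover instance.
The greedy cost-per-new-target heuristic would pick T and Y for 8, but a cheaper cover exists.
Y alone covers T5, T4, T1 — every target.
Total install cost: 5.
No cover costs less than 5.

5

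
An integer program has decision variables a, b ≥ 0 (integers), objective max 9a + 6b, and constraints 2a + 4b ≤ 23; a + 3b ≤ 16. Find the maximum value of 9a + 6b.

(a,b)=(11,0): 2·11+4·0=22≤23, 1·11+3·0=11≤16, objective 99.
(a,b)=(10,0): 2·10+4·0=20≤23, 1·10+3·0=10≤16, objective 90.
The best lattice point is (11,0), giving 99.

99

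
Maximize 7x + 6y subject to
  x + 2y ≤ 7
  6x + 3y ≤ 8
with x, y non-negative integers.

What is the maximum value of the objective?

(x,y)=(0,2): 1·0+2·2=4≤7, 6·0+3·2=6≤8, objective 12.
(x,y)=(0,1): 1·0+2·1=2≤7, 6·0+3·1=3≤8, objective 6.
Maximum is 12 at (x,y)=(0,2).

12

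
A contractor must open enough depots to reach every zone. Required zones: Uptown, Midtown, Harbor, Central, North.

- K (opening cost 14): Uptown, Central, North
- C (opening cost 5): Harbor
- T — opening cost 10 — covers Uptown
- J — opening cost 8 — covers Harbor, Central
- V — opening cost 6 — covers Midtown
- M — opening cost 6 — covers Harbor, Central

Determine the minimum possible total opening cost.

The greedy cost-per-new-zone heuristic would pick M, V, and K for 26, but a cheaper cover exists.
Choose K, C, and V: together they cover Uptown, Midtown, Harbor, Central, North — every zone.
Total opening cost: 14 + 5 + 6 = 25.
No cover costs less than 25.

25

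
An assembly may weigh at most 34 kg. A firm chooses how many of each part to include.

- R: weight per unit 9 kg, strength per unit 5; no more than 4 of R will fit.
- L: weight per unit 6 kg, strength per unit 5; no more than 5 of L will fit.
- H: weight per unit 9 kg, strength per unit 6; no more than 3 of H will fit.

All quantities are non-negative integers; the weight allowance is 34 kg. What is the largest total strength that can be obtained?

L has the best ratio (5/6); taking only L gives at most 5×5 = 25 (stopped by the weight limit).
Mixing does better — 4×L and 1×H: weight 33 ≤ 34, strength 4·5 + 1·6 = 26.

26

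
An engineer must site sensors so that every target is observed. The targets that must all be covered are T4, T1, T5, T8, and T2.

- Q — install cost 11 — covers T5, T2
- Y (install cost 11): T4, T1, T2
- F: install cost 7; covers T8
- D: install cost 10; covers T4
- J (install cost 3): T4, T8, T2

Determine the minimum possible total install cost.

25

Choose Q, Y, and J: together they cover T4, T1, T5, T8, T2 — every target.
Total install cost: 11 + 11 + 3 = 25.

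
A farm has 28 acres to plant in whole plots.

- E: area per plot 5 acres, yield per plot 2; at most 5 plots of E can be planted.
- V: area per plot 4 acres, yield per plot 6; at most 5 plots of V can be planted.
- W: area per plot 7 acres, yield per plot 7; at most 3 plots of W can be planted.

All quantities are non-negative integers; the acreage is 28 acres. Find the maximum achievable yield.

37

V has the best ratio (6/4); taking only V gives at most 5×6 = 30 (stopped by the supply cap of 5).
Mixing does better — 5×V and 1×W: area 27 ≤ 28, yield 5·6 + 1·7 = 37.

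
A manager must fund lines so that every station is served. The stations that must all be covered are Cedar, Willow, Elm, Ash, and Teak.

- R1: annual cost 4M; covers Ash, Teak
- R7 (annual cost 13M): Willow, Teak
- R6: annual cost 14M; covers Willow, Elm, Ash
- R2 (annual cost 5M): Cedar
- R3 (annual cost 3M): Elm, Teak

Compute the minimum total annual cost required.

Choose R6, R2, and R3: together they cover Cedar, Willow, Elm, Ash, Teak — every station.
Total annual cost: 14 + 5 + 3 = 22.

22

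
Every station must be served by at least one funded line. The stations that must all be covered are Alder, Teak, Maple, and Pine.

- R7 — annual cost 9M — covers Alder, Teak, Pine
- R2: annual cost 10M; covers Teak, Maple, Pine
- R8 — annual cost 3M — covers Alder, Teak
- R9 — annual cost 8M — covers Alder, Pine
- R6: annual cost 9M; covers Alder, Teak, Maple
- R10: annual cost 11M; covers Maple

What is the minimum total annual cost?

13

This is an integer covering problem.
Choose R2 and R8: together they cover Alder, Teak, Maple, Pine — every station.
Total annual cost: 10 + 3 = 13.
No cover costs less than 13.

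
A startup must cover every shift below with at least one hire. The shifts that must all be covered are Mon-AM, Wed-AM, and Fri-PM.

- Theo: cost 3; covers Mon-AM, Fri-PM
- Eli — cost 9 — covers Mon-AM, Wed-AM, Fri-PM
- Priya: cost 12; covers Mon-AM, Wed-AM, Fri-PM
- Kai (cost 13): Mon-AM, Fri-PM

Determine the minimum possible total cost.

The greedy cost-per-new-shift heuristic would pick Theo and Eli for 12, but a cheaper cover exists.
Eli alone covers Mon-AM, Wed-AM, Fri-PM — every shift.
Total cost: 9.
No cover costs less than 9.

9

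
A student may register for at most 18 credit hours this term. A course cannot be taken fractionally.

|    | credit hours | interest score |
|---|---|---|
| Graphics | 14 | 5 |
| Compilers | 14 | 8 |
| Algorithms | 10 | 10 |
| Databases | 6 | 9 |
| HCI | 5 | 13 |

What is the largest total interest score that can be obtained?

This is an integer program with binary decision variables.
Allowing fractional choices, the relaxed optimum would be about 29.0, but courses are indivisible.
Algorithms + HCI: credit hours 10 + 5 = 15 ≤ 18, interest score 10 + 13 = 23.
Databases + HCI: credit hours 6 + 5 = 11 ≤ 18, interest score 9 + 13 = 22.
Algorithms + Databases: credit hours 10 + 6 = 16 ≤ 18, interest score 10 + 9 = 19.
Best is Algorithms and HCI with total interest score 23.

23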